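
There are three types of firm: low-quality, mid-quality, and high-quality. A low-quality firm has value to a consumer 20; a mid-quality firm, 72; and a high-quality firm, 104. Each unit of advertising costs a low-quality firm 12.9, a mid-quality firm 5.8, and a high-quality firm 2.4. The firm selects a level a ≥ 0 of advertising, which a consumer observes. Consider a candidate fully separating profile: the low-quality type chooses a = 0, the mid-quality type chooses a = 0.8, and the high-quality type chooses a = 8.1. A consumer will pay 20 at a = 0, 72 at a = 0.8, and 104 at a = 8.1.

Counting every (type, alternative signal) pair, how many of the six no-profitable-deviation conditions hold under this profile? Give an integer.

High-quality (own payoff 104 − 2.4×8.1 = 84.56): to a=0 gives 20 → no gain ✓; to a=0.8 gives 72 − 2.4×0.8 = 70.08 → no gain ✓.
Low-quality (own payoff 20): to a=0.8 gives 72 − 12.9×0.8 = 61.68 → profitable ✗; to a=8.1 gives 104 − 12.9×8.1 = -0.49 → no gain ✓.
Mid-quality (own payoff 72 − 5.8×0.8 = 67.36): to a=0 gives 20 → no gain ✓; to a=8.1 gives 104 − 5.8×8.1 = 57.02 → no gain ✓.
5 of the 6 constraints hold; not an equilibrium.

5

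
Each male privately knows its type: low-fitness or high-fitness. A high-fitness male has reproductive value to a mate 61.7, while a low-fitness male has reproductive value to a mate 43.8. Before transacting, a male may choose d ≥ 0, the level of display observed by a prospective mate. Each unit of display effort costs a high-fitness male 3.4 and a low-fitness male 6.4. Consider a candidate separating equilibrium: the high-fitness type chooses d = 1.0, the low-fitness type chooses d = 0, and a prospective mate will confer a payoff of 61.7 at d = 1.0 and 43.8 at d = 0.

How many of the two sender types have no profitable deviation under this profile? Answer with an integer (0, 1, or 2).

High-fitness type: signal → 61.7 − 3.4 × 1.0 = 58.3; deviate to 0 → 43.8. IC holds (58.3 ≥ 43.8).
Low-fitness type: stay at 0 → 43.8; mimic → 61.7 − 6.4 × 1.0 = 55.3. IC fails (43.8 < 55.3).
1 of 2 constraints hold, so this profile is not an equilibrium.

1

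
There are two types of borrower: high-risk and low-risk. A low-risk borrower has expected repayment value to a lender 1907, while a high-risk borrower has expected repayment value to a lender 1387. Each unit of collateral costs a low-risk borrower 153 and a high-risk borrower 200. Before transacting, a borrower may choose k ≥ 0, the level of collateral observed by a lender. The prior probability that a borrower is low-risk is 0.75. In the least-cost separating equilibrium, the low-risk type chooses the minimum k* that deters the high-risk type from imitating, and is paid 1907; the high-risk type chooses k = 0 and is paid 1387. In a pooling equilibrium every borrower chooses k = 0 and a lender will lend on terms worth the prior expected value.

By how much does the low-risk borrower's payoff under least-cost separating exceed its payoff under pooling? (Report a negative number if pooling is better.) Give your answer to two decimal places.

-267.80

Least-cost separating signal: k* solves 1387 = 1907 − 200·k*, so k* = (1907 − 1387)/200 = 2.6.
Low-risk type's separating payoff: 1907 − 153 × k* = 1907 − 153 × (1907 − 1387)/200 = 1907 − 79560/200 = 1509.2.
Pooling payoff: 0.75 × 1907 + 0.25 × 1387 = 1777.
Difference: 1509.2 − 1777 = -267.80.
The low-risk type would prefer the pooling outcome.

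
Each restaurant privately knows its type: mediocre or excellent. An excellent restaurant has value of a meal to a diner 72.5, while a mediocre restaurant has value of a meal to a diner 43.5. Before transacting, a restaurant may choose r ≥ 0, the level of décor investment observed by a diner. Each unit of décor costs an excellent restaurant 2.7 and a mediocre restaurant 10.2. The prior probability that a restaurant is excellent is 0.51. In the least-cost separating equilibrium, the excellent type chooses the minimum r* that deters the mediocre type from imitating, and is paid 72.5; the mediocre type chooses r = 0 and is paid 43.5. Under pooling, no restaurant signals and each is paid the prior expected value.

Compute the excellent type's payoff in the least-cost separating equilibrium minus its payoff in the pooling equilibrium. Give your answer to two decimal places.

6.53

Least-cost separating signal: r* solves 43.5 = 72.5 − 10.2·r*, so r* = (72.5 − 43.5)/10.2 ≈ 2.8431.
Excellent type's separating payoff: 72.5 − 2.7 × r* = 72.5 − 2.7 × (72.5 − 43.5)/10.2 = 72.5 − 78.3/10.2 ≈ 64.8235.
Pooling payoff: 0.51 × 72.5 + 0.49 × 43.5 = 58.29.
Difference: 64.8235 − 58.29 = 6.5335, i.e. 6.53 to two decimal places.
The excellent type prefers to separate.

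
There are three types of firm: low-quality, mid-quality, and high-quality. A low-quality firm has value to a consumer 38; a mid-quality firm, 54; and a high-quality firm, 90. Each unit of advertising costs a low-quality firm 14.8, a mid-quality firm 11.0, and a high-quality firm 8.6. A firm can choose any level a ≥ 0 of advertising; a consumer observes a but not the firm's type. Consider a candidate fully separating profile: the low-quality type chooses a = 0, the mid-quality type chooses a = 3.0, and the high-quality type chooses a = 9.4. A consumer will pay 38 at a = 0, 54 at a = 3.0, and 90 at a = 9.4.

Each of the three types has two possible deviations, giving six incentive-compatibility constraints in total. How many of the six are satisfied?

Mid-quality (own payoff 54 − 11.0×3.0 = 21): to a=0 gives 38 → profitable ✗; to a=9.4 gives 90 − 11.0×9.4 = -13.4 → no gain ✓.
Low-quality (own payoff 38): to a=3.0 gives 54 − 14.8×3.0 = 9.6 → no gain ✓; to a=9.4 gives 90 − 14.8×9.4 = -49.12 → no gain ✓.
High-quality (own payoff 90 − 8.6×9.4 = 9.16): to a=0 gives 38 → profitable ✗; to a=3.0 gives 54 − 8.6×3.0 = 28.2 → profitable ✗.
3 of the 6 constraints hold; not an equilibrium.

3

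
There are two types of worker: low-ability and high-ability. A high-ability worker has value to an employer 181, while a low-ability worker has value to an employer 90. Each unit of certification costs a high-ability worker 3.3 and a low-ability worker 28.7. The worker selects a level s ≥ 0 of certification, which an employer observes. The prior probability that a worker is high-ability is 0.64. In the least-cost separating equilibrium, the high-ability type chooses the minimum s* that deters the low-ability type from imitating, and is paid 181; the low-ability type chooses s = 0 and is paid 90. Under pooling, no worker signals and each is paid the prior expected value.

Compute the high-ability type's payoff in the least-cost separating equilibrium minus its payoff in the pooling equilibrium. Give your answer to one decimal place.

22.3

Least-cost separating signal: s* solves 90 = 181 − 28.7·s*, so s* = (181 − 90)/28.7 ≈ 3.1707.
High-ability type's separating payoff: 181 − 3.3 × s* = 181 − 3.3 × (181 − 90)/28.7 = 181 − 300.3/28.7 ≈ 170.537.
Pooling payoff: 0.64 × 181 + 0.36 × 90 = 148.24.
Difference: 170.537 − 148.24 = 22.297, i.e. 22.3 to one decimal place.
The high-ability type prefers to separate.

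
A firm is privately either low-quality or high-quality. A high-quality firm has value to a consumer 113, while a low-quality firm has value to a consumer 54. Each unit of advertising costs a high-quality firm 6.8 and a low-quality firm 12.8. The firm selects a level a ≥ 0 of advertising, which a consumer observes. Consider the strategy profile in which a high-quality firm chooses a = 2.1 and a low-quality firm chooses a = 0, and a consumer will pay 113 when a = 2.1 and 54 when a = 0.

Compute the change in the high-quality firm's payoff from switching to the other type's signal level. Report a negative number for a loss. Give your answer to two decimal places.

Playing a = 2.1 the high-quality firm receives 113 − 6.8 × 2.1 = 98.72.
Deviating to a = 0 yields 54 instead.
Gain from deviating: 54 − 98.72 = -44.72.
The gain is negative, so the high-quality type's incentive-compatibility constraint is satisfied.

-44.72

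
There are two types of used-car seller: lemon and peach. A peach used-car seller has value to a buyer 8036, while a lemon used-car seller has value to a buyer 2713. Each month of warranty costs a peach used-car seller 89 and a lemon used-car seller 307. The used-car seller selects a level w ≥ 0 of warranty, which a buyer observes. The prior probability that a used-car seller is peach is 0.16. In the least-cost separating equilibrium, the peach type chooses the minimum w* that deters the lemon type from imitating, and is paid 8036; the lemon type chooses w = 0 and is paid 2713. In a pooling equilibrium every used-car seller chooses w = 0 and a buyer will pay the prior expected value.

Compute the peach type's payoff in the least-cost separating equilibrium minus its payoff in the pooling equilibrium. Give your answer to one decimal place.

Least-cost separating signal: w* solves 2713 = 8036 − 307·w*, so w* = (8036 − 2713)/307 ≈ 17.3388.
Peach type's separating payoff: 8036 − 89 × w* = 8036 − 89 × (8036 − 2713)/307 = 8036 − 473747/307 ≈ 6492.850.
Pooling payoff: 0.16 × 8036 + 0.84 × 2713 = 3564.68.
Difference: 6492.850 − 3564.68 = 2928.17, i.e. 2928.2 to one decimal place.
The peach type prefers to separate.

2928.2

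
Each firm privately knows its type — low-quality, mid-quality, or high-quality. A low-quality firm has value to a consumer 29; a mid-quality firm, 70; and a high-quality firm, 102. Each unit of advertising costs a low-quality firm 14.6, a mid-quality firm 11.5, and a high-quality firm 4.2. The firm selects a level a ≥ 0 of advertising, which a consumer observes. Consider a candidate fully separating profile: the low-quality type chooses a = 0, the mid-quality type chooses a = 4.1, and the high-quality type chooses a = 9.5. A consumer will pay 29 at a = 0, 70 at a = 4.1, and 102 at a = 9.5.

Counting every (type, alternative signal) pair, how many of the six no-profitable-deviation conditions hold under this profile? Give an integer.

High-quality (own payoff 102 − 4.2×9.5 = 62.1): to a=0 gives 29 → no gain ✓; to a=4.1 gives 70 − 4.2×4.1 = 52.78 → no gain ✓.
Mid-quality (own payoff 70 − 11.5×4.1 = 22.85): to a=0 gives 29 → profitable ✗; to a=9.5 gives 102 − 11.5×9.5 = -7.25 → no gain ✓.
Low-quality (own payoff 29): to a=4.1 gives 70 − 14.6×4.1 = 10.14 → no gain ✓; to a=9.5 gives 102 − 14.6×9.5 = -36.7 → no gain ✓.
5 of the 6 constraints hold; not an equilibrium.

5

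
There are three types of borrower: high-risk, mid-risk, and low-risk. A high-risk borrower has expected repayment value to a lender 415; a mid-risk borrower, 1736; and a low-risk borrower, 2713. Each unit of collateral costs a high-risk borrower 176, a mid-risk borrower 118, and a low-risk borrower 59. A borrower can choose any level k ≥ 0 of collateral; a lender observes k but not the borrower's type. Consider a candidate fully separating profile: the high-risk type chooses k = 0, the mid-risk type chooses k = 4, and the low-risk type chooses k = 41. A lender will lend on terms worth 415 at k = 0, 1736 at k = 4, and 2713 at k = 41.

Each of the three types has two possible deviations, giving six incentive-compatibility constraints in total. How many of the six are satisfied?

Mid-risk (own payoff 1736 − 118×4 = 1264): to k=0 gives 415 → no gain ✓; to k=41 gives 2713 − 118×41 = -2125 → no gain ✓.
High-risk (own payoff 415): to k=4 gives 1736 − 176×4 = 1032 → profitable ✗; to k=41 gives 2713 − 176×41 = -4503 → no gain ✓.
Low-risk (own payoff 2713 − 59×41 = 294): to k=0 gives 415 → profitable ✗; to k=4 gives 1736 − 59×4 = 1500 → profitable ✗.
3 of the 6 constraints hold; not an equilibrium.

3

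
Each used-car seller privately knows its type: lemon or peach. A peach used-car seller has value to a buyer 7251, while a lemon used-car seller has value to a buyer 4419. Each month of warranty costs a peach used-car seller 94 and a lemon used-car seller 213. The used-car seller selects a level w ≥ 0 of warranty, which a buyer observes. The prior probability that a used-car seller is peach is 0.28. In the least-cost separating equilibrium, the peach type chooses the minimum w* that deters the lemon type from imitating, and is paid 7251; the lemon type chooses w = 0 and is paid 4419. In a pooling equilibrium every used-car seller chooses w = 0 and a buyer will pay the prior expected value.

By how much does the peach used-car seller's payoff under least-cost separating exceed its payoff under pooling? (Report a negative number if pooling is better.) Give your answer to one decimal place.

Least-cost separating signal: w* solves 4419 = 7251 − 213·w*, so w* = (7251 − 4419)/213 ≈ 13.2958.
Peach type's separating payoff: 7251 − 94 × w* = 7251 − 94 × (7251 − 4419)/213 = 7251 − 266208/213 ≈ 6001.197.
Pooling payoff: 0.28 × 7251 + 0.72 × 4419 = 5211.96.
Difference: 6001.197 − 5211.96 = 789.237, i.e. 789.2 to one decimal place.
The peach type prefers to separate.

789.2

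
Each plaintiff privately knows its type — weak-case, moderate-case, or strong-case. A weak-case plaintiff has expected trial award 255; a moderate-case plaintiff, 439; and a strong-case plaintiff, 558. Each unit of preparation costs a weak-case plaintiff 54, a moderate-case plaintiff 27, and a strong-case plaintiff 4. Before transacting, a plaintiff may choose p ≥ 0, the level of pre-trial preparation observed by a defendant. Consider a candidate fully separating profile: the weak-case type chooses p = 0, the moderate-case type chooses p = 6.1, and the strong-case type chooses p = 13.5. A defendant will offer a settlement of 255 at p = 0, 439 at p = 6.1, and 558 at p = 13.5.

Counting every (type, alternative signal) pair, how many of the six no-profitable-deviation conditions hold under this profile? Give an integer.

Moderate-case (own payoff 439 − 27×6.1 = 274.3): to p=0 gives 255 → no gain ✓; to p=13.5 gives 558 − 27×13.5 = 193.5 → no gain ✓.
Strong-case (own payoff 558 − 4×13.5 = 504): to p=0 gives 255 → no gain ✓; to p=6.1 gives 439 − 4×6.1 = 414.6 → no gain ✓.
Weak-case (own payoff 255): to p=6.1 gives 439 − 54×6.1 = 109.6 → no gain ✓; to p=13.5 gives 558 − 54×13.5 = -171 → no gain ✓.
6 of the 6 constraints hold; this profile is a separating equilibrium.

6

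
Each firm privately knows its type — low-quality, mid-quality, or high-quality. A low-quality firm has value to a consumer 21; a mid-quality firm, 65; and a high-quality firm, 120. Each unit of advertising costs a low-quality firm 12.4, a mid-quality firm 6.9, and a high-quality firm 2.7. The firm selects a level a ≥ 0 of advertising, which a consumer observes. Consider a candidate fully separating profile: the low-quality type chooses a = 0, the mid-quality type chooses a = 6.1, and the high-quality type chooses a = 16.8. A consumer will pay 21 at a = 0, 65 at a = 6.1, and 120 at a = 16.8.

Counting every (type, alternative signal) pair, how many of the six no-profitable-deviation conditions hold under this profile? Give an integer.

6

Mid-quality (own payoff 65 − 6.9×6.1 = 22.91): to a=0 gives 21 → no gain ✓; to a=16.8 gives 120 − 6.9×16.8 = 4.08 → no gain ✓.
High-quality (own payoff 120 − 2.7×16.8 = 74.64): to a=0 gives 21 → no gain ✓; to a=6.1 gives 65 − 2.7×6.1 = 48.53 → no gain ✓.
Low-quality (own payoff 21): to a=6.1 gives 65 − 12.4×6.1 = -10.64 → no gain ✓; to a=16.8 gives 120 − 12.4×16.8 = -88.32 → no gain ✓.
6 of the 6 constraints hold; this profile is a separating equilibrium.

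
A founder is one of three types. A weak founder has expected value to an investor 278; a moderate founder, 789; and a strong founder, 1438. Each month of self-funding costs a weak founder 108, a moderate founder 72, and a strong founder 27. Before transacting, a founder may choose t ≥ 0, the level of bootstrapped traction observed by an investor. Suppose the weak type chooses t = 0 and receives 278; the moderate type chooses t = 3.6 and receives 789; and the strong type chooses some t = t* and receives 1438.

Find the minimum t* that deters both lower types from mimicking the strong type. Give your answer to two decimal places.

Moderate type (on-path payoff 789 − 72×3.6 = 529.8) won't mimic when 529.8 ≥ 1438 − 72·t*, i.e. t* ≥ 12.61.
Weak type (on-path payoff 278) won't mimic when 278 ≥ 1438 − 108·t*, i.e. t* ≥ 10.74.
Both must hold, so t* = max(10.74, 12.61) = 12.61. The moderate type's constraint binds.

12.61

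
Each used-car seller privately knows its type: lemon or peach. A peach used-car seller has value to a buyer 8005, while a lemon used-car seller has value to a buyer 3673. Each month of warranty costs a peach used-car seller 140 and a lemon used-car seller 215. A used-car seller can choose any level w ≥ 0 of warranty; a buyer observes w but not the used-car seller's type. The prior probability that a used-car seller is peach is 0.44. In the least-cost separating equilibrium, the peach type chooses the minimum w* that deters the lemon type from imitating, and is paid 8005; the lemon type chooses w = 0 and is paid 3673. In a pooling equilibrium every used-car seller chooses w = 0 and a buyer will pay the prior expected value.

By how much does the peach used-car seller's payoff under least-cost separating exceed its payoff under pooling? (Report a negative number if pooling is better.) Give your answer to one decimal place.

-394.9

Least-cost separating signal: w* solves 3673 = 8005 − 215·w*, so w* = (8005 − 3673)/215 ≈ 20.1488.
Peach type's separating payoff: 8005 − 140 × w* = 8005 − 140 × (8005 − 3673)/215 = 8005 − 606480/215 ≈ 5184.163.
Pooling payoff: 0.44 × 8005 + 0.56 × 3673 = 5579.08.
Difference: 5184.163 − 5579.08 = -394.917, i.e. -394.9 to one decimal place.
The peach type would prefer the pooling outcome.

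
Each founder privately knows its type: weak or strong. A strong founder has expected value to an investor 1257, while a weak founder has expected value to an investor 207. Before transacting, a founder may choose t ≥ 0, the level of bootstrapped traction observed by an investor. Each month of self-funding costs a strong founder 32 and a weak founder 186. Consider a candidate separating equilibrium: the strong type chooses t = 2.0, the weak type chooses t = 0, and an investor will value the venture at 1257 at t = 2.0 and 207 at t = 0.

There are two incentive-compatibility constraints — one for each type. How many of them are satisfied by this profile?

Weak type: stay at 0 → 207; mimic → 1257 − 186 × 2.0 = 885. IC fails (207 < 885).
Strong type: signal → 1257 − 32 × 2.0 = 1193; deviate to 0 → 207. IC holds (1193 ≥ 207).
1 of 2 constraints hold, so this profile is not an equilibrium.

1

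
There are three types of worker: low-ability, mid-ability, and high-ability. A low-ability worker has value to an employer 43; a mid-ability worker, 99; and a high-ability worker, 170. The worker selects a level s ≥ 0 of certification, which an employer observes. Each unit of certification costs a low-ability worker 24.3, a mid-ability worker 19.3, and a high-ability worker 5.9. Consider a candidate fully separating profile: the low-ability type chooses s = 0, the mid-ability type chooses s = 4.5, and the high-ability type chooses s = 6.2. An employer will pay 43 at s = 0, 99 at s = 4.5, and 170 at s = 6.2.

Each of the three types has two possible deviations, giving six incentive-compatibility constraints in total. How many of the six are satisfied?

4

Low-ability (own payoff 43): to s=4.5 gives 99 − 24.3×4.5 = -10.35 → no gain ✓; to s=6.2 gives 170 − 24.3×6.2 = 19.34 → no gain ✓.
High-ability (own payoff 170 − 5.9×6.2 = 133.42): to s=0 gives 43 → no gain ✓; to s=4.5 gives 99 − 5.9×4.5 = 72.45 → no gain ✓.
Mid-ability (own payoff 99 − 19.3×4.5 = 12.15): to s=0 gives 43 → profitable ✗; to s=6.2 gives 170 − 19.3×6.2 = 50.34 → profitable ✗.
4 of the 6 constraints hold; not an equilibrium.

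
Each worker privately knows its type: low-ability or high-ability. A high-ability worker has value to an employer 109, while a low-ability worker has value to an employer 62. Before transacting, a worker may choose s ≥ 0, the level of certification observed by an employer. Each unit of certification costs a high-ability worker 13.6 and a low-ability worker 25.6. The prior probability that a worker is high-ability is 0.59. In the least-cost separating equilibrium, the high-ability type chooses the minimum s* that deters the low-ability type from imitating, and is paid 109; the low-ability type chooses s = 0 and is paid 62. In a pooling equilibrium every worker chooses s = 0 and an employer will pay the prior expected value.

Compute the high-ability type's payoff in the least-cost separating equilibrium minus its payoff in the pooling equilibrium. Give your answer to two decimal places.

Least-cost separating signal: s* solves 62 = 109 − 25.6·s*, so s* = (109 − 62)/25.6 ≈ 1.8359.
High-ability type's separating payoff: 109 − 13.6 × s* = 109 − 13.6 × (109 − 62)/25.6 = 109 − 639.2/25.6 ≈ 84.0313.
Pooling payoff: 0.59 × 109 + 0.41 × 62 = 89.73.
Difference: 84.0313 − 89.73 = -5.6987, i.e. -5.70 to two decimal places.
The high-ability type would prefer the pooling outcome.

-5.70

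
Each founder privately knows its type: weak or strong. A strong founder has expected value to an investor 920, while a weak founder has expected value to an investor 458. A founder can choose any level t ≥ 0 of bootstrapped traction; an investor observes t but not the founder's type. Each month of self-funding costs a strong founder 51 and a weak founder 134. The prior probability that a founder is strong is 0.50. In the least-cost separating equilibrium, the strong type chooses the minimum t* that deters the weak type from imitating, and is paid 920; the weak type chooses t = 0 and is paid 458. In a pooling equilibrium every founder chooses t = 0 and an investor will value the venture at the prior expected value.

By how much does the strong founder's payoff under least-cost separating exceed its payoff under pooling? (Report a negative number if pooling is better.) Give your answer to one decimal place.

55.2

Least-cost separating signal: t* solves 458 = 920 − 134·t*, so t* = (920 − 458)/134 ≈ 3.4478.
Strong type's separating payoff: 920 − 51 × t* = 920 − 51 × (920 − 458)/134 = 920 − 23562/134 ≈ 744.164.
Pooling payoff: 0.50 × 920 + 0.50 × 458 = 689.
Difference: 744.164 − 689 = 55.164, i.e. 55.2 to one decimal place.
The strong type prefers to separate.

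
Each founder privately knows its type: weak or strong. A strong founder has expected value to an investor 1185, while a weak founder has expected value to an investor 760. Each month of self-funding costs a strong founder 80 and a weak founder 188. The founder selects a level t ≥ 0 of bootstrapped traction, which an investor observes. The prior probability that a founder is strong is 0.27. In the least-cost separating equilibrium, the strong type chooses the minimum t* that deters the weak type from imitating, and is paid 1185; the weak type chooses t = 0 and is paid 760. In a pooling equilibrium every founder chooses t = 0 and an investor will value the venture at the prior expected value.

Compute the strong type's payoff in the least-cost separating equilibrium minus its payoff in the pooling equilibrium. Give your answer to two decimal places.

129.40

Least-cost separating signal: t* solves 760 = 1185 − 188·t*, so t* = (1185 − 760)/188 ≈ 2.2606.
Strong type's separating payoff: 1185 − 80 × t* = 1185 − 80 × (1185 − 760)/188 = 1185 − 34000/188 ≈ 1004.1489.
Pooling payoff: 0.27 × 1185 + 0.73 × 760 = 874.75.
Difference: 1004.1489 − 874.75 = 129.3989, i.e. 129.40 to two decimal places.
The strong type prefers to separate.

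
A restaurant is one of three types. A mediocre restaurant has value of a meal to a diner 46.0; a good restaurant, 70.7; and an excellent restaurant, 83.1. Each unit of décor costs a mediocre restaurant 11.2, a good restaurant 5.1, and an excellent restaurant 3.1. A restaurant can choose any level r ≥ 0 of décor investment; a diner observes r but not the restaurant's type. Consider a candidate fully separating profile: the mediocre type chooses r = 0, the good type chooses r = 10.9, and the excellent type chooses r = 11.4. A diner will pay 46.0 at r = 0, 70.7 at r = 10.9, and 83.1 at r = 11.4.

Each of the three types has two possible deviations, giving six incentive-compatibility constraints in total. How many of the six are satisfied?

4

Good (own payoff 70.7 − 5.1×10.9 = 15.11): to r=0 gives 46.0 → profitable ✗; to r=11.4 gives 83.1 − 5.1×11.4 = 24.96 → profitable ✗.
Excellent (own payoff 83.1 − 3.1×11.4 = 47.76): to r=0 gives 46.0 → no gain ✓; to r=10.9 gives 70.7 − 3.1×10.9 = 36.91 → no gain ✓.
Mediocre (own payoff 46.0): to r=10.9 gives 70.7 − 11.2×10.9 = -51.38 → no gain ✓; to r=11.4 gives 83.1 − 11.2×11.4 = -44.58 → no gain ✓.
4 of the 6 constraints hold; not an equilibrium.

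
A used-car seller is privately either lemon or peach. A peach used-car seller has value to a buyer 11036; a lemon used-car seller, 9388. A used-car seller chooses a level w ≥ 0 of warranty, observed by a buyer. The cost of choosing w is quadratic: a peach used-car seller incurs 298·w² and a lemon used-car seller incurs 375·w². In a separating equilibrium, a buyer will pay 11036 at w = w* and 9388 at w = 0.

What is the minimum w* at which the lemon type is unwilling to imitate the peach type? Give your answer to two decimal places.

The lemon type at w = 0 receives 9388; imitating at w* yields 11036 − 375·w*².
Indifference: 9388 = 11036 − 375·w*², so w*² = (11036 − 9388) / 375 ≈ 4.3947.
w* = √4.3947 ≈ 2.10.

2.10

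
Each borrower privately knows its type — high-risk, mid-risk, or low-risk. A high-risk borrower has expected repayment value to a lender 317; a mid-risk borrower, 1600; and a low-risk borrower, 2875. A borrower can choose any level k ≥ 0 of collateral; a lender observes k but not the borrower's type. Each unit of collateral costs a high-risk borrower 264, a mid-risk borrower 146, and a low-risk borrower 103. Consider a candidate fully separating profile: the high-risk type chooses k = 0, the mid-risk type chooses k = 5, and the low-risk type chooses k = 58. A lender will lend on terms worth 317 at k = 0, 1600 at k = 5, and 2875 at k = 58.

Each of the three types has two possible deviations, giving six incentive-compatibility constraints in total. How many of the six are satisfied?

Mid-risk (own payoff 1600 − 146×5 = 870): to k=0 gives 317 → no gain ✓; to k=58 gives 2875 − 146×58 = -5593 → no gain ✓.
High-risk (own payoff 317): to k=5 gives 1600 − 264×5 = 280 → no gain ✓; to k=58 gives 2875 − 264×58 = -12437 → no gain ✓.
Low-risk (own payoff 2875 − 103×58 = -3099): to k=0 gives 317 → profitable ✗; to k=5 gives 1600 − 103×5 = 1085 → profitable ✗.
4 of the 6 constraints hold; not an equilibrium.

4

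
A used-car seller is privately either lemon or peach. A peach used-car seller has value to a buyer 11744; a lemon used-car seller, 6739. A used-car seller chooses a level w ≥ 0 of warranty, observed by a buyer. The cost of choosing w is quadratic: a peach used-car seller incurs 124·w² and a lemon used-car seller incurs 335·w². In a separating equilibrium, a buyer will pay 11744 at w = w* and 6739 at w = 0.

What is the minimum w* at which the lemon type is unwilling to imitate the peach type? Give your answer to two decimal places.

The lemon type at w = 0 receives 6739; imitating at w* yields 11744 − 335·w*².
Indifference: 6739 = 11744 − 335·w*², so w*² = (11744 − 6739) / 335 ≈ 14.9403.
w* = √14.9403 ≈ 3.87.

3.87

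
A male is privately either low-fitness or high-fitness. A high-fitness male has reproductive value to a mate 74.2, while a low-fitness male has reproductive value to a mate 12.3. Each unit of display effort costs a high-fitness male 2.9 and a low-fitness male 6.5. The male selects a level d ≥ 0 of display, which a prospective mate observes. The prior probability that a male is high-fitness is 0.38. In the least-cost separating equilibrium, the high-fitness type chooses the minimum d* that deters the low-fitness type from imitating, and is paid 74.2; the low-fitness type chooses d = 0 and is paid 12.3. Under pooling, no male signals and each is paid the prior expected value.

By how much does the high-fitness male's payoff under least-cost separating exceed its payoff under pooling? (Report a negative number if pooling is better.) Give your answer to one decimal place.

10.8

Least-cost separating signal: d* solves 12.3 = 74.2 − 6.5·d*, so d* = (74.2 − 12.3)/6.5 ≈ 9.5231.
High-fitness type's separating payoff: 74.2 − 2.9 × d* = 74.2 − 2.9 × (74.2 − 12.3)/6.5 = 74.2 − 179.51/6.5 ≈ 46.583.
Pooling payoff: 0.38 × 74.2 + 0.62 × 12.3 = 35.822.
Difference: 46.583 − 35.822 = 10.761, i.e. 10.8 to one decimal place.
The high-fitness type prefers to separate.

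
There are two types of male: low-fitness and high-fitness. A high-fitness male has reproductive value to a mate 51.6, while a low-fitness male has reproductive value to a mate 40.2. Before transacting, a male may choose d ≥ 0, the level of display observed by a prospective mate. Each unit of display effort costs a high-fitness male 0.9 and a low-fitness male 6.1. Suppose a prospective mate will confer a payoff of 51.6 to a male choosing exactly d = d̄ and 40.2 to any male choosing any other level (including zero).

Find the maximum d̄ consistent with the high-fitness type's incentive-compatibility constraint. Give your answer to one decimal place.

12.7

Choosing d̄ yields the high-fitness type 51.6 − 0.9·d̄; choosing zero yields 40.2.
The high-fitness type is indifferent at 51.6 − 0.9·d̄ = 40.2, i.e. d̄ = (51.6 − 40.2) / 0.9 ≈ 12.7.
For any d̄ above 12.7 the high-fitness type would rather pool at zero, so separation collapses.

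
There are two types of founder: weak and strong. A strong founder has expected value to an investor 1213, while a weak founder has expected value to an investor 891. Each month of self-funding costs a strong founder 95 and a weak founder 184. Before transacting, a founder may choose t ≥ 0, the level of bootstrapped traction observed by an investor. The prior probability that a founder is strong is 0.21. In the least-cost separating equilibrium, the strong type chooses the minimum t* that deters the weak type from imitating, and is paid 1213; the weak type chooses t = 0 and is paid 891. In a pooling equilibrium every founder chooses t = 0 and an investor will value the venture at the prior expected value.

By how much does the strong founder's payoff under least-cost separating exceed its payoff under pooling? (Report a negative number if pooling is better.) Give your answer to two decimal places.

88.13

Least-cost separating signal: t* solves 891 = 1213 − 184·t*, so t* = (1213 − 891)/184 = 1.75.
Strong type's separating payoff: 1213 − 95 × t* = 1213 − 95 × (1213 − 891)/184 = 1213 − 30590/184 = 1046.75.
Pooling payoff: 0.21 × 1213 + 0.79 × 891 = 958.62.
Difference: 1046.75 − 958.62 = 88.13.
The strong type prefers to separate.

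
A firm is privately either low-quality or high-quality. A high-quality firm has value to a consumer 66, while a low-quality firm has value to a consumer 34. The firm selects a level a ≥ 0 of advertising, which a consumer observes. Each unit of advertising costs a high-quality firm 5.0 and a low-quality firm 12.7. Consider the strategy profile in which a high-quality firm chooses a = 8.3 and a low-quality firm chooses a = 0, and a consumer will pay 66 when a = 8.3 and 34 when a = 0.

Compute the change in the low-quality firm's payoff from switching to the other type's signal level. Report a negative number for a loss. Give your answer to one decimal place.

Playing a = 0 the low-quality firm receives 34.
Deviating to a = 8.3 brings payment 66 at cost 12.7 × 8.3 = 105.41, netting -39.41.
Gain from deviating: -39.41 − 34 = -73.41, i.e. -73.4 to one decimal place.
The gain is negative, so the low-quality type's incentive-compatibility constraint is satisfied.

-73.4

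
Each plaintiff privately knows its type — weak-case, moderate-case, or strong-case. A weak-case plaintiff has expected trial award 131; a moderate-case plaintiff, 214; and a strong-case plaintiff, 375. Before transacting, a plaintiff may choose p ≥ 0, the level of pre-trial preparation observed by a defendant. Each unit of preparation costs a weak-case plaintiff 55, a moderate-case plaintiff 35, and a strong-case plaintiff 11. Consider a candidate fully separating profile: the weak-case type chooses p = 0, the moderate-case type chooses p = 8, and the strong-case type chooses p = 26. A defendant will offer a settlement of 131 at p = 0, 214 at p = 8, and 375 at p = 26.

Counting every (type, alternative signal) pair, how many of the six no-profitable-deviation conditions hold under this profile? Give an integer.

Strong-case (own payoff 375 − 11×26 = 89): to p=0 gives 131 → profitable ✗; to p=8 gives 214 − 11×8 = 126 → profitable ✗.
Moderate-case (own payoff 214 − 35×8 = -66): to p=0 gives 131 → profitable ✗; to p=26 gives 375 − 35×26 = -535 → no gain ✓.
Weak-case (own payoff 131): to p=8 gives 214 − 55×8 = -226 → no gain ✓; to p=26 gives 375 − 55×26 = -1055 → no gain ✓.
3 of the 6 constraints hold; not an equilibrium.

3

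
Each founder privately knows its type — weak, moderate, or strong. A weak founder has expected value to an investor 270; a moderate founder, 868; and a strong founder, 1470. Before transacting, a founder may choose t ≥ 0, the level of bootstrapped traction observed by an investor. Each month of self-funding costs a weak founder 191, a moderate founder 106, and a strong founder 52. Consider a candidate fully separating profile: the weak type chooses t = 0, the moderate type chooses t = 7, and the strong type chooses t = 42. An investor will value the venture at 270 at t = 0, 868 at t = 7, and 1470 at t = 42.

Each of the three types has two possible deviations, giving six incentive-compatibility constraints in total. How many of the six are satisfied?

3

Weak (own payoff 270): to t=7 gives 868 − 191×7 = -469 → no gain ✓; to t=42 gives 1470 − 191×42 = -6552 → no gain ✓.
Strong (own payoff 1470 − 52×42 = -714): to t=0 gives 270 → profitable ✗; to t=7 gives 868 − 52×7 = 504 → profitable ✗.
Moderate (own payoff 868 − 106×7 = 126): to t=0 gives 270 → profitable ✗; to t=42 gives 1470 − 106×42 = -2982 → no gain ✓.
3 of the 6 constraints hold; not an equilibrium.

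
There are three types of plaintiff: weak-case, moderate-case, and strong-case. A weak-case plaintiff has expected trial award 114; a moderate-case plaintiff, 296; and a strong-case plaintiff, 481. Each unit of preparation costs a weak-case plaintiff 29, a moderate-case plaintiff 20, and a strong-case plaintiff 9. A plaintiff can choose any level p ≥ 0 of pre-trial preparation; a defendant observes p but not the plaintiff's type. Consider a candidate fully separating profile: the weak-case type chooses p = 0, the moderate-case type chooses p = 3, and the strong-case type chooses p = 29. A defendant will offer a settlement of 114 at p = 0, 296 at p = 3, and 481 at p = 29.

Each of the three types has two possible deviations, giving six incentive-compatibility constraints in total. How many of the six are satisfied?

Moderate-case (own payoff 296 − 20×3 = 236): to p=0 gives 114 → no gain ✓; to p=29 gives 481 − 20×29 = -99 → no gain ✓.
Strong-case (own payoff 481 − 9×29 = 220): to p=0 gives 114 → no gain ✓; to p=3 gives 296 − 9×3 = 269 → profitable ✗.
Weak-case (own payoff 114): to p=3 gives 296 − 29×3 = 209 → profitable ✗; to p=29 gives 481 − 29×29 = -360 → no gain ✓.
4 of the 6 constraints hold; not an equilibrium.

4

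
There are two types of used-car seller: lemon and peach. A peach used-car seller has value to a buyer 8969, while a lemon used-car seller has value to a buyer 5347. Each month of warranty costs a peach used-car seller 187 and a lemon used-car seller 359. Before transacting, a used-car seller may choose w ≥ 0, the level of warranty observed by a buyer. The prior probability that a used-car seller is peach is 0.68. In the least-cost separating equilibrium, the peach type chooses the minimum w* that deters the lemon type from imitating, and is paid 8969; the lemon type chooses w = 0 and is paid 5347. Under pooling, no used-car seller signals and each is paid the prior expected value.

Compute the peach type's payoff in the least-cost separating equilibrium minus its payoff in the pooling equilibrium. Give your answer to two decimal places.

-727.63

Least-cost separating signal: w* solves 5347 = 8969 − 359·w*, so w* = (8969 − 5347)/359 ≈ 10.0891.
Peach type's separating payoff: 8969 − 187 × w* = 8969 − 187 × (8969 − 5347)/359 = 8969 − 677314/359 ≈ 7082.3315.
Pooling payoff: 0.68 × 8969 + 0.32 × 5347 = 7809.96.
Difference: 7082.3315 − 7809.96 = -727.6285, i.e. -727.63 to two decimal places.
The peach type would prefer the pooling outcome.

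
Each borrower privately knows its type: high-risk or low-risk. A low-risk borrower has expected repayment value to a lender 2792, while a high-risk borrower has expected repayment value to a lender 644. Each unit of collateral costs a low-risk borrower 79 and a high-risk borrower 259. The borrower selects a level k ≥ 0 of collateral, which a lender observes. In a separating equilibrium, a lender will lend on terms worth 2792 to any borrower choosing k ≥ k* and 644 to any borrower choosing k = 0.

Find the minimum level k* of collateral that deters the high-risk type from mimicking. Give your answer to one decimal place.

8.3

A high-risk borrower choosing k = 0 receives 644.
Imitating at k* instead would pay 2792 at cost 259·k*, netting 2792 − 259·k*.
Indifference: 644 = 2792 − 259·k*, so k* = (2792 − 644) / 259 ≈ 8.3.
This is the high-risk type's binding incentive-compatibility constraint; any k ≥ 8.3 sustains separation on that side.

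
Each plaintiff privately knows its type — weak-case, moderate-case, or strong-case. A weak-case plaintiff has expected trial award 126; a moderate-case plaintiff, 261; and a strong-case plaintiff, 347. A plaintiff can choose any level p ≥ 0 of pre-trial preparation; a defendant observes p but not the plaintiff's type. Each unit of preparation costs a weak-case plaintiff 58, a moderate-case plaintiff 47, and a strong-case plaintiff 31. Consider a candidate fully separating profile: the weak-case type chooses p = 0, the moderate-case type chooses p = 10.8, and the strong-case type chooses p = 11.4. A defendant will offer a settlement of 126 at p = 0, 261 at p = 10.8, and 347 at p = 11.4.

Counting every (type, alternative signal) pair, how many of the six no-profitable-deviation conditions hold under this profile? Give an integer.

3

Moderate-case (own payoff 261 − 47×10.8 = -246.6): to p=0 gives 126 → profitable ✗; to p=11.4 gives 347 − 47×11.4 = -188.8 → profitable ✗.
Weak-case (own payoff 126): to p=10.8 gives 261 − 58×10.8 = -365.4 → no gain ✓; to p=11.4 gives 347 − 58×11.4 = -314.2 → no gain ✓.
Strong-case (own payoff 347 − 31×11.4 = -6.4): to p=0 gives 126 → profitable ✗; to p=10.8 gives 261 − 31×10.8 = -73.8 → no gain ✓.
3 of the 6 constraints hold; not an equilibrium.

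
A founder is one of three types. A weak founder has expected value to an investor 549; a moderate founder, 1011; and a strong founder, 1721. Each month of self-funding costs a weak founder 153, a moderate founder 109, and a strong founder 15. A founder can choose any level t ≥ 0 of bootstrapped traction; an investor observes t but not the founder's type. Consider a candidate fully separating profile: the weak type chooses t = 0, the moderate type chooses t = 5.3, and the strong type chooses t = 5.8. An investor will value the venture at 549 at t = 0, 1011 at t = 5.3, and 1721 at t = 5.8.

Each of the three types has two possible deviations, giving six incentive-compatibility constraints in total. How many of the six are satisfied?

Strong (own payoff 1721 − 15×5.8 = 1634): to t=0 gives 549 → no gain ✓; to t=5.3 gives 1011 − 15×5.3 = 931.5 → no gain ✓.
Weak (own payoff 549): to t=5.3 gives 1011 − 153×5.3 = 200.1 → no gain ✓; to t=5.8 gives 1721 − 153×5.8 = 833.6 → profitable ✗.
Moderate (own payoff 1011 − 109×5.3 = 433.3): to t=0 gives 549 → profitable ✗; to t=5.8 gives 1721 − 109×5.8 = 1088.8 → profitable ✗.
3 of the 6 constraints hold; not an equilibrium.

3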